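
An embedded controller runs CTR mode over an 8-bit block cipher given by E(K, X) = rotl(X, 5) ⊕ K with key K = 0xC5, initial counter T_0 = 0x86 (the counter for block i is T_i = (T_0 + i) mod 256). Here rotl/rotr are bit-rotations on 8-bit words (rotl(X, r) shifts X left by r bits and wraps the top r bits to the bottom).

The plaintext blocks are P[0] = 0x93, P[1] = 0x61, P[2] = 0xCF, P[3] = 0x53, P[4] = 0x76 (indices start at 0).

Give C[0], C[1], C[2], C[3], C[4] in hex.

C[0] = 0x86, C[1] = 0x54, C[2] = 0x1B, C[3] = 0xA7, C[4] = 0xE2

CTR encryption: S_i = E(K, T_i) where T_i is the counter for block i; C_i = P_i ⊕ S_i.
C[0]: T = 0x86, S = E(K, T) = 0x15; 0x93 ⊕ 0x15 = 0x86.
C[1]: T = 0x87, S = E(K, T) = 0x35; 0x61 ⊕ 0x35 = 0x54.
C[2]: T = 0x88, S = E(K, T) = 0xD4; 0xCF ⊕ 0xD4 = 0x1B.
C[3]: T = 0x89, S = E(K, T) = 0xF4; 0x53 ⊕ 0xF4 = 0xA7.
C[4]: T = 0x8A, S = E(K, T) = 0x94; 0x76 ⊕ 0x94 = 0xE2.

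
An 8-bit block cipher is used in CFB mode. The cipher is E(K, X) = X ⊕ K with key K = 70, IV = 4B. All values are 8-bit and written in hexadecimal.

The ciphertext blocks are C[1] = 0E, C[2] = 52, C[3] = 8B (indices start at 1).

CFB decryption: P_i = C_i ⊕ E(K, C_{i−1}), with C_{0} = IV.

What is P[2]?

P[2] = 2C

P[2]: E(K, 0E) = 7E; 52 ⊕ 7E = 2C.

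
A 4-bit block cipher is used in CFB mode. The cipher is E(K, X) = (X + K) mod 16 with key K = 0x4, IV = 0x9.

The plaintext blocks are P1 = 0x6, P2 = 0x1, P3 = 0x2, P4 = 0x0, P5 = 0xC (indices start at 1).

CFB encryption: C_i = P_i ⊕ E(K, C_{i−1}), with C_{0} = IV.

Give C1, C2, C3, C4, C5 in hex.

C1 = 0xB, C2 = 0xE, C3 = 0x0, C4 = 0x4, C5 = 0x4

C1: E(K, 0x9) = 0xD; 0x6 ⊕ 0xD = 0xB.
C2: E(K, 0xB) = 0xF; 0x1 ⊕ 0xF = 0xE.
C3: E(K, 0xE) = 0x2; 0x2 ⊕ 0x2 = 0x0.
C4: E(K, 0x0) = 0x4; 0x0 ⊕ 0x4 = 0x4.
C5: E(K, 0x4) = 0x8; 0xC ⊕ 0x8 = 0x4.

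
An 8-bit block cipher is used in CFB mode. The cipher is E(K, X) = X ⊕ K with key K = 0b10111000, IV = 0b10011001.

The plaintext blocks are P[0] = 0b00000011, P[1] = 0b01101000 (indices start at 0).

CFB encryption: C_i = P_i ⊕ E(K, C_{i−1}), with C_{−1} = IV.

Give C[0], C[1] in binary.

C[0] = 0b00100010, C[1] = 0b11110010

C[0]: E(K, 0b10011001) = 0b00100001; 0b00000011 ⊕ 0b00100001 = 0b00100010.
C[1]: E(K, 0b00100010) = 0b10011010; 0b01101000 ⊕ 0b10011010 = 0b11110010.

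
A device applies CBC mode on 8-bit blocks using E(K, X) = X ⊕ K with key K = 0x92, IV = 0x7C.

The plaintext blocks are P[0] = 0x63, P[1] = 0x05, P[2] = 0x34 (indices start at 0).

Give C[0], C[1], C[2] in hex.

CBC encryption: C_i = E(K, P_i ⊕ C_{i−1}), with C_{−1} = IV.
C[0]: P[0] ⊕ 0x7C = 0x1F; E(K, 0x1F) = 0x8D.
C[1]: P[1] ⊕ 0x8D = 0x88; E(K, 0x88) = 0x1A.
C[2]: P[2] ⊕ 0x1A = 0x2E; E(K, 0x2E) = 0xBC.

C[0] = 0x8D, C[1] = 0x1A, C[2] = 0xBC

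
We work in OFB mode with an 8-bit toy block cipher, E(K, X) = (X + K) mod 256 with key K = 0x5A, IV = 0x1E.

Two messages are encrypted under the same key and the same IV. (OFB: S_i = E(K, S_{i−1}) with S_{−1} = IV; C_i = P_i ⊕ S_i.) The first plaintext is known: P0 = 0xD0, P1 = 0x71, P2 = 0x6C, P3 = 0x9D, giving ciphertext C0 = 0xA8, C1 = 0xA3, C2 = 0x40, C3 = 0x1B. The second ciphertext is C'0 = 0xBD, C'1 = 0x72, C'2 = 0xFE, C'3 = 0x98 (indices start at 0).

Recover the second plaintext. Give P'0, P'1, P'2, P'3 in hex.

In OFB with a reused IV, both messages share the same keystream S_i, so C_i ⊕ C'_i = P_i ⊕ P'_i and thus P'_i = P_i ⊕ C_i ⊕ C'_i.
P'0: 0xD0 ⊕ 0xA8 ⊕ 0xBD = 0xC5.
P'1: 0x71 ⊕ 0xA3 ⊕ 0x72 = 0xA0.
P'2: 0x6C ⊕ 0x40 ⊕ 0xFE = 0xD2.
P'3: 0x9D ⊕ 0x1B ⊕ 0x98 = 0x1E.

P'0 = 0xC5, P'1 = 0xA0, P'2 = 0xD2, P'3 = 0x1E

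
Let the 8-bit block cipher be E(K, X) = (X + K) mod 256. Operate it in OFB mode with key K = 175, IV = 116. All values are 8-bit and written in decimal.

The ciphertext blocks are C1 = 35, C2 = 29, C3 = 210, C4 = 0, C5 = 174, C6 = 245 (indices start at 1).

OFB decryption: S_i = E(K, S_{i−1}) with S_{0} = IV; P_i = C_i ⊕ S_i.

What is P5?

P5 = 113

P1: S = E(K, 116) = 35; 35 ⊕ 35 = 0.
P2: S = E(K, 35) = 210; 29 ⊕ 210 = 207.
P3: S = E(K, 210) = 129; 210 ⊕ 129 = 83.
P4: S = E(K, 129) = 48; 0 ⊕ 48 = 48.
P5: S = E(K, 48) = 223; 174 ⊕ 223 = 113.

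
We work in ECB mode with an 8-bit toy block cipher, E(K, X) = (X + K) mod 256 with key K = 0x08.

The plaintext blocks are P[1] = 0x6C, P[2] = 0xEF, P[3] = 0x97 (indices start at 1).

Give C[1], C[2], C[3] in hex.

ECB encryption: C_i = E(K, P_i).
C[1]: E(K, 0x6C) = 0x74.
C[2]: E(K, 0xEF) = 0xF7.
C[3]: E(K, 0x97) = 0x9F.

C[1] = 0x74, C[2] = 0xF7, C[3] = 0x9F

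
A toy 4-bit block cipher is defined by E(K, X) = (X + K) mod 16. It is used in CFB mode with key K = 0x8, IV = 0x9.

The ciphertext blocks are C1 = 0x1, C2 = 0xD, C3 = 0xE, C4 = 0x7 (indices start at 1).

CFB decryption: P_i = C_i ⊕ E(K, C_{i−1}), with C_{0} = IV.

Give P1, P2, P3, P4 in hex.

P1: E(K, 0x9) = 0x1; 0x1 ⊕ 0x1 = 0x0.
P2: E(K, 0x1) = 0x9; 0xD ⊕ 0x9 = 0x4.
P3: E(K, 0xD) = 0x5; 0xE ⊕ 0x5 = 0xB.
P4: E(K, 0xE) = 0x6; 0x7 ⊕ 0x6 = 0x1.

P1 = 0x0, P2 = 0x4, P3 = 0xB, P4 = 0x1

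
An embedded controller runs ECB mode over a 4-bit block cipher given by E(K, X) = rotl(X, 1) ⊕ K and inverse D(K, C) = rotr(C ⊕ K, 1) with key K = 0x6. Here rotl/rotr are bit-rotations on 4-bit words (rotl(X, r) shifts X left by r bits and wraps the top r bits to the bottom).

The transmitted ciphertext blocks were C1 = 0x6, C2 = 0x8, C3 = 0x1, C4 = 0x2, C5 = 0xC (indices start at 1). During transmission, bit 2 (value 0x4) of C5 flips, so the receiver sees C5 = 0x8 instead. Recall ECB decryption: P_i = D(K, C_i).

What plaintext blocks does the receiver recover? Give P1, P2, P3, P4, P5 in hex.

Only C5 changed, to 0x8. In ECB, a change in C_i affects only P_i. Decrypting the received ciphertext:
P1: D(K, 0x6) = 0x0.
P2: D(K, 0x8) = 0x7.
P3: D(K, 0x1) = 0xB.
P4: D(K, 0x2) = 0x2.
P5: D(K, 0x8) = 0x7.
Blocks that differ from the original plaintext: P5.

P1 = 0x0, P2 = 0x7, P3 = 0xB, P4 = 0x2, P5 = 0x7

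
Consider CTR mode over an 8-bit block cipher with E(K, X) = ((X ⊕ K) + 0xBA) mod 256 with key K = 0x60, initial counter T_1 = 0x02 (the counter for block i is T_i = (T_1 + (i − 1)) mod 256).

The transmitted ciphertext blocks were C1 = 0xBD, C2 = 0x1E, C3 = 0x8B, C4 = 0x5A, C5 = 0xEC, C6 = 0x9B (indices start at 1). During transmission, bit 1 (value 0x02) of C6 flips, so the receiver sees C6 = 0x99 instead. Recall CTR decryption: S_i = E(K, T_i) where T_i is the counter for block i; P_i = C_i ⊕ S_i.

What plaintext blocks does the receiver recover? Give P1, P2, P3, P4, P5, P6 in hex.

Only C6 changed, to 0x99. In CTR, a change in C_i flips the same bit in P_i only; the keystream is unaffected. Decrypting the received ciphertext:
P1: T = 0x02, S = E(K, T) = 0x1C; 0xBD ⊕ 0x1C = 0xA1.
P2: T = 0x03, S = E(K, T) = 0x1D; 0x1E ⊕ 0x1D = 0x03.
P3: T = 0x04, S = E(K, T) = 0x1E; 0x8B ⊕ 0x1E = 0x95.
P4: T = 0x05, S = E(K, T) = 0x1F; 0x5A ⊕ 0x1F = 0x45.
P5: T = 0x06, S = E(K, T) = 0x20; 0xEC ⊕ 0x20 = 0xCC.
P6: T = 0x07, S = E(K, T) = 0x21; 0x99 ⊕ 0x21 = 0xB8.
Blocks that differ from the original plaintext: P6.

P1 = 0xA1, P2 = 0x03, P3 = 0x95, P4 = 0x45, P5 = 0xCC, P6 = 0xB8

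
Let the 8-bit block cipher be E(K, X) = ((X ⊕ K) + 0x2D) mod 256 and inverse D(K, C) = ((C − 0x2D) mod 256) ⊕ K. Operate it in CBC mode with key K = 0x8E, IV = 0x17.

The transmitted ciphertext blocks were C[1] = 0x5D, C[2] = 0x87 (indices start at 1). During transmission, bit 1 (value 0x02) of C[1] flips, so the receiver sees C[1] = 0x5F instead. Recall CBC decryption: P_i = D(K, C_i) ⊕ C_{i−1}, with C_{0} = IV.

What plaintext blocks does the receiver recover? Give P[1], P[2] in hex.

P[1] = 0xAB, P[2] = 0x8B

Only C[1] changed, to 0x5F. In CBC, a change in C_i garbles P_i and flips the same bit in P_{i+1}. Decrypting the received ciphertext:
P[1]: D(K, 0x5F) = 0xBC; 0xBC ⊕ 0x17 = 0xAB.
P[2]: D(K, 0x87) = 0xD4; 0xD4 ⊕ 0x5F = 0x8B.
Blocks that differ from the original plaintext: P[1], P[2].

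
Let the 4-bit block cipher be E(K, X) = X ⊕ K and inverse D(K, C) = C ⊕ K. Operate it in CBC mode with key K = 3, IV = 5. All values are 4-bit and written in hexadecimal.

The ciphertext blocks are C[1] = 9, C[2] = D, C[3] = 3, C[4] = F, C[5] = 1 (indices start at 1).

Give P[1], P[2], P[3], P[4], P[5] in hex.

P[1] = F, P[2] = 7, P[3] = D, P[4] = F, P[5] = D

CBC decryption: P_i = D(K, C_i) ⊕ C_{i−1}, with C_{0} = IV.
P[1]: D(K, 9) = A; A ⊕ 5 = F.
P[2]: D(K, D) = E; E ⊕ 9 = 7.
P[3]: D(K, 3) = 0; 0 ⊕ D = D.
P[4]: D(K, F) = C; C ⊕ 3 = F.
P[5]: D(K, 1) = 2; 2 ⊕ F = D.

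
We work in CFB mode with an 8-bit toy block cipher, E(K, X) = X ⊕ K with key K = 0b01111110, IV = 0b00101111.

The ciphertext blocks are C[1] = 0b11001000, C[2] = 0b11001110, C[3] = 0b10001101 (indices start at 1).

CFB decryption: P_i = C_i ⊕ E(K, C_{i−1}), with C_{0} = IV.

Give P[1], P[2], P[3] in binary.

P[1] = 0b10011001, P[2] = 0b01111000, P[3] = 0b00111101

P[1]: E(K, 0b00101111) = 0b01010001; 0b11001000 ⊕ 0b01010001 = 0b10011001.
P[2]: E(K, 0b11001000) = 0b10110110; 0b11001110 ⊕ 0b10110110 = 0b01111000.
P[3]: E(K, 0b11001110) = 0b10110000; 0b10001101 ⊕ 0b10110000 = 0b00111101.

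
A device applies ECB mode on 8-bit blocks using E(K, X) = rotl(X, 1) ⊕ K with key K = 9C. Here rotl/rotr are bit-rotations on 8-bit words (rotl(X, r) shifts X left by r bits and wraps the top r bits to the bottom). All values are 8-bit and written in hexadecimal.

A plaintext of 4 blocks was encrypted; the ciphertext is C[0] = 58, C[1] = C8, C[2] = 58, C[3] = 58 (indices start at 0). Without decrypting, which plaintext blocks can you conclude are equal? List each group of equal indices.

ECB encrypts each block independently with the same key, so equal ciphertext blocks imply equal plaintext blocks.
C[0] = C[2] = C[3] = 58, so P[0] = P[2] = P[3].

P[0] = P[2] = P[3]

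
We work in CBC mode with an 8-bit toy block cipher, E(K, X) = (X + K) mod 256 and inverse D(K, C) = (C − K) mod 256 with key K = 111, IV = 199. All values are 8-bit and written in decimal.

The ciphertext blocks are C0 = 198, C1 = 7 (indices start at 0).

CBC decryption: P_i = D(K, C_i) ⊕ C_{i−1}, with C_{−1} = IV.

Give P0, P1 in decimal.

P0 = 144, P1 = 94

P0: D(K, 198) = 87; 87 ⊕ 199 = 144.
P1: D(K, 7) = 152; 152 ⊕ 198 = 94.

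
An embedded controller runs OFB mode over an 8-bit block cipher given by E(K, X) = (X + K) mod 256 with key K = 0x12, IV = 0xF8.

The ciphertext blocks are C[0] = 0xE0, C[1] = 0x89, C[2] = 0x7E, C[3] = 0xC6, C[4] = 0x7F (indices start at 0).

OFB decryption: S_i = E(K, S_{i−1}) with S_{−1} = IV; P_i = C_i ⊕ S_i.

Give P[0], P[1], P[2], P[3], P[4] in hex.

P[0]: S = E(K, 0xF8) = 0x0A; 0xE0 ⊕ 0x0A = 0xEA.
P[1]: S = E(K, 0x0A) = 0x1C; 0x89 ⊕ 0x1C = 0x95.
P[2]: S = E(K, 0x1C) = 0x2E; 0x7E ⊕ 0x2E = 0x50.
P[3]: S = E(K, 0x2E) = 0x40; 0xC6 ⊕ 0x40 = 0x86.
P[4]: S = E(K, 0x40) = 0x52; 0x7F ⊕ 0x52 = 0x2D.

P[0] = 0xEA, P[1] = 0x95, P[2] = 0x50, P[3] = 0x86, P[4] = 0x2D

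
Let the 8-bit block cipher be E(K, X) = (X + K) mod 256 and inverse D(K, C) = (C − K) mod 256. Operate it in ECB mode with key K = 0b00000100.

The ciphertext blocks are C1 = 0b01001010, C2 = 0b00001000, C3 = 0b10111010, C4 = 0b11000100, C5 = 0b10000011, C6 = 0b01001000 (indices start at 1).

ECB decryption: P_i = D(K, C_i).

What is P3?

P3: D(K, 0b10111010) = 0b10110110.

P3 = 0b10110110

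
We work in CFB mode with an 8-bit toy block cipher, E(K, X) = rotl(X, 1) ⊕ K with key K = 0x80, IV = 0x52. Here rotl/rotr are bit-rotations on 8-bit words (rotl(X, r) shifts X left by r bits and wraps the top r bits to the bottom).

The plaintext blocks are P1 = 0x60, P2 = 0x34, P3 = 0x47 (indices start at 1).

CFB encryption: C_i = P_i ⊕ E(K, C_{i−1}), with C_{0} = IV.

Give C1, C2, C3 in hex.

C1: E(K, 0x52) = 0x24; 0x60 ⊕ 0x24 = 0x44.
C2: E(K, 0x44) = 0x08; 0x34 ⊕ 0x08 = 0x3C.
C3: E(K, 0x3C) = 0xF8; 0x47 ⊕ 0xF8 = 0xBF.

C1 = 0x44, C2 = 0x3C, C3 = 0xBF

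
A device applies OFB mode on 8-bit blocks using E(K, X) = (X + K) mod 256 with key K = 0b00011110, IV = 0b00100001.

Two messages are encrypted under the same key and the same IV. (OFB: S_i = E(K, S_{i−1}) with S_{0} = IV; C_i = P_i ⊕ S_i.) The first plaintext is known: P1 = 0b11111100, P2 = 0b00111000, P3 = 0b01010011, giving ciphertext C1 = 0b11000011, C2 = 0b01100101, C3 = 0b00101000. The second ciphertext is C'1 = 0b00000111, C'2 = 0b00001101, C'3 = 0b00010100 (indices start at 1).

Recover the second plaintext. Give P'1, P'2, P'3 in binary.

P'1 = 0b00111000, P'2 = 0b01010000, P'3 = 0b01101111

In OFB with a reused IV, both messages share the same keystream S_i, so C_i ⊕ C'_i = P_i ⊕ P'_i and thus P'_i = P_i ⊕ C_i ⊕ C'_i.
P'1: 0b11111100 ⊕ 0b11000011 ⊕ 0b00000111 = 0b00111000.
P'2: 0b00111000 ⊕ 0b01100101 ⊕ 0b00001101 = 0b01010000.
P'3: 0b01010011 ⊕ 0b00101000 ⊕ 0b00010100 = 0b01101111.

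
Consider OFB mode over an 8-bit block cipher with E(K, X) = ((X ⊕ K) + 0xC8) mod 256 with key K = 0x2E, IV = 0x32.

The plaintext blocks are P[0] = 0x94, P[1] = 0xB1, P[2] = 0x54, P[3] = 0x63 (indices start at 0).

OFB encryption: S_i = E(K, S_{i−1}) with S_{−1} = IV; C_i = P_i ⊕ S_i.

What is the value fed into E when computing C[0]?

C[0]: S = E(K, 0x32) = 0xE4; 0x94 ⊕ 0xE4 = 0x70.
So the input to E for block [0] is 0x32.

0x32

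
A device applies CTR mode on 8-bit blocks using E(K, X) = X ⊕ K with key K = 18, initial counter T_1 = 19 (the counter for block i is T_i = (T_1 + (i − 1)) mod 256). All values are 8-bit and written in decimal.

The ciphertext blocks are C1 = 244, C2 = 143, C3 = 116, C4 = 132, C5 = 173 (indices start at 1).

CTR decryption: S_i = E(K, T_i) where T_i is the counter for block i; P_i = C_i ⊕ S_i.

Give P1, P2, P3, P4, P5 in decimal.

P1 = 245, P2 = 137, P3 = 115, P4 = 128, P5 = 168

P1: T = 19, S = E(K, T) = 1; 244 ⊕ 1 = 245.
P2: T = 20, S = E(K, T) = 6; 143 ⊕ 6 = 137.
P3: T = 21, S = E(K, T) = 7; 116 ⊕ 7 = 115.
P4: T = 22, S = E(K, T) = 4; 132 ⊕ 4 = 128.
P5: T = 23, S = E(K, T) = 5; 173 ⊕ 5 = 168.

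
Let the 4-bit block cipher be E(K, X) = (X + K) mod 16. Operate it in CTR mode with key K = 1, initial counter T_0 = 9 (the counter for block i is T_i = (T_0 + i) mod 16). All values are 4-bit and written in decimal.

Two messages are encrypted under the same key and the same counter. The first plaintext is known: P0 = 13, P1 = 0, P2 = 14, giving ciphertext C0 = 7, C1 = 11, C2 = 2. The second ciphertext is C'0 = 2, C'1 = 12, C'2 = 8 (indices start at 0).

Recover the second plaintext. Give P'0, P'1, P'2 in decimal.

P'0 = 8, P'1 = 7, P'2 = 4

In CTR with a reused counter, both messages share the same keystream S_i, so C_i ⊕ C'_i = P_i ⊕ P'_i and thus P'_i = P_i ⊕ C_i ⊕ C'_i.
P'0: 13 ⊕ 7 ⊕ 2 = 8.
P'1: 0 ⊕ 11 ⊕ 12 = 7.
P'2: 14 ⊕ 2 ⊕ 8 = 4.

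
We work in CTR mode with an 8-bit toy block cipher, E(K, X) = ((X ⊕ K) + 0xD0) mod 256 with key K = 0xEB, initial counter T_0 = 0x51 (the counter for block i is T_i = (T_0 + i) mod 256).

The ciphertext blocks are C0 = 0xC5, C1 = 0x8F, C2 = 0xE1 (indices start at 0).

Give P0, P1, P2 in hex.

CTR decryption: S_i = E(K, T_i) where T_i is the counter for block i; P_i = C_i ⊕ S_i.
P0: T = 0x51, S = E(K, T) = 0x8A; 0xC5 ⊕ 0x8A = 0x4F.
P1: T = 0x52, S = E(K, T) = 0x89; 0x8F ⊕ 0x89 = 0x06.
P2: T = 0x53, S = E(K, T) = 0x88; 0xE1 ⊕ 0x88 = 0x69.

P0 = 0x4F, P1 = 0x06, P2 = 0x69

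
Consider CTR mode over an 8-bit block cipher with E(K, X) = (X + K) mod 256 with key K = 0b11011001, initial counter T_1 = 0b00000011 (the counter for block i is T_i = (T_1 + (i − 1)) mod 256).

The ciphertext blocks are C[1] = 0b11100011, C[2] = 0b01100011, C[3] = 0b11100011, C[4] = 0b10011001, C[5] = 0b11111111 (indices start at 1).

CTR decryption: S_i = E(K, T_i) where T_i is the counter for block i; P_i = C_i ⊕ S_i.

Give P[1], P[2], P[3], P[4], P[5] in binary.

P[1]: T = 0b00000011, S = E(K, T) = 0b11011100; 0b11100011 ⊕ 0b11011100 = 0b00111111.
P[2]: T = 0b00000100, S = E(K, T) = 0b11011101; 0b01100011 ⊕ 0b11011101 = 0b10111110.
P[3]: T = 0b00000101, S = E(K, T) = 0b11011110; 0b11100011 ⊕ 0b11011110 = 0b00111101.
P[4]: T = 0b00000110, S = E(K, T) = 0b11011111; 0b10011001 ⊕ 0b11011111 = 0b01000110.
P[5]: T = 0b00000111, S = E(K, T) = 0b11100000; 0b11111111 ⊕ 0b11100000 = 0b00011111.

P[1] = 0b00111111, P[2] = 0b10111110, P[3] = 0b00111101, P[4] = 0b01000110, P[5] = 0b00011111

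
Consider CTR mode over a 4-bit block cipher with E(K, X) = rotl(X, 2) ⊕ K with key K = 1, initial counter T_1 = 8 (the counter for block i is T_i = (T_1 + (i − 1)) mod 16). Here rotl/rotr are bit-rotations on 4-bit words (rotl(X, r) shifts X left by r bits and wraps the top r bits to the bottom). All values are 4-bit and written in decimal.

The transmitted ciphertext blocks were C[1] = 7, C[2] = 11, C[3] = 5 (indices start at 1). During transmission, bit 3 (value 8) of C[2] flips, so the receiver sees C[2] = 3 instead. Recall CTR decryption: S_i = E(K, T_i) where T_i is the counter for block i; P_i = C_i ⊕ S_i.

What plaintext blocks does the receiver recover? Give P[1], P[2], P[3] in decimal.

Only C[2] changed, to 3. In CTR, a change in C_i flips the same bit in P_i only; the keystream is unaffected. Decrypting the received ciphertext:
P[1]: T = 8, S = E(K, T) = 3; 7 ⊕ 3 = 4.
P[2]: T = 9, S = E(K, T) = 7; 3 ⊕ 7 = 4.
P[3]: T = 10, S = E(K, T) = 11; 5 ⊕ 11 = 14.
Blocks that differ from the original plaintext: P[2].

P[1] = 4, P[2] = 4, P[3] = 14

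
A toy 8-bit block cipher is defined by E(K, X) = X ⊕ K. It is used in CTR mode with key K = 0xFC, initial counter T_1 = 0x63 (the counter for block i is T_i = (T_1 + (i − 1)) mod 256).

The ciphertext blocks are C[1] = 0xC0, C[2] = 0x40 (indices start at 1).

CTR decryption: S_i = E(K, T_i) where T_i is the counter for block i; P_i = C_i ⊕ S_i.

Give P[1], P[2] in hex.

P[1]: T = 0x63, S = E(K, T) = 0x9F; 0xC0 ⊕ 0x9F = 0x5F.
P[2]: T = 0x64, S = E(K, T) = 0x98; 0x40 ⊕ 0x98 = 0xD8.

P[1] = 0x5F, P[2] = 0xD8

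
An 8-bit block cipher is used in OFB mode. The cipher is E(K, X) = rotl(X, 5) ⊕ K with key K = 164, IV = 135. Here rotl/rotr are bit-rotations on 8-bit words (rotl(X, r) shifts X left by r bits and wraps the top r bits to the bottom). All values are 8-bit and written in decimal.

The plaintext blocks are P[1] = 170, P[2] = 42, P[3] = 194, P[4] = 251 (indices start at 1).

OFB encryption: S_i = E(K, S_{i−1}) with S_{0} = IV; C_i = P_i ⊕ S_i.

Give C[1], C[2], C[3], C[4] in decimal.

C[1]: S = E(K, 135) = 84; 170 ⊕ 84 = 254.
C[2]: S = E(K, 84) = 46; 42 ⊕ 46 = 4.
C[3]: S = E(K, 46) = 97; 194 ⊕ 97 = 163.
C[4]: S = E(K, 97) = 136; 251 ⊕ 136 = 115.

C[1] = 254, C[2] = 4, C[3] = 163, C[4] = 115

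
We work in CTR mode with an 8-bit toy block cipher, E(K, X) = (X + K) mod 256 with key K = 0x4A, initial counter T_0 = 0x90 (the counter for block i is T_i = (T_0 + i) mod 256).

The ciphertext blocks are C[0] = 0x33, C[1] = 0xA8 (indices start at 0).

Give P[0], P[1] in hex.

CTR decryption: S_i = E(K, T_i) where T_i is the counter for block i; P_i = C_i ⊕ S_i.
P[0]: T = 0x90, S = E(K, T) = 0xDA; 0x33 ⊕ 0xDA = 0xE9.
P[1]: T = 0x91, S = E(K, T) = 0xDB; 0xA8 ⊕ 0xDB = 0x73.

P[0] = 0xE9, P[1] = 0x73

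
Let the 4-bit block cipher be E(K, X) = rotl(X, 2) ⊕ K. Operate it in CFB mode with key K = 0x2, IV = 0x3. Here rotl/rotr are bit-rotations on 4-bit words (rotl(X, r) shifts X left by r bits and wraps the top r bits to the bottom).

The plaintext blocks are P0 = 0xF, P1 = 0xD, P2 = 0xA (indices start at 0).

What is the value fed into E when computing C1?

0x1

CFB encryption: C_i = P_i ⊕ E(K, C_{i−1}), with C_{−1} = IV.
C0: E(K, 0x3) = 0xE; 0xF ⊕ 0xE = 0x1.
C1: E(K, 0x1) = 0x6; 0xD ⊕ 0x6 = 0xB.
So the input to E for block 1 is 0x1.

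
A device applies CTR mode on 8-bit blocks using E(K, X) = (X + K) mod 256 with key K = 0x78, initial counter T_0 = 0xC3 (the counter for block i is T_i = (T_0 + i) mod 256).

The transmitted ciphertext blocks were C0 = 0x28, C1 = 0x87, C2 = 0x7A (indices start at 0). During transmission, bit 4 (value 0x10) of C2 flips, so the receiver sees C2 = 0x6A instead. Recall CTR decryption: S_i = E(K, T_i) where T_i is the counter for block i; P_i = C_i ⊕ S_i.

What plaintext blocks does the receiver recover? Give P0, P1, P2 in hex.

Only C2 changed, to 0x6A. In CTR, a change in C_i flips the same bit in P_i only; the keystream is unaffected. Decrypting the received ciphertext:
P0: T = 0xC3, S = E(K, T) = 0x3B; 0x28 ⊕ 0x3B = 0x13.
P1: T = 0xC4, S = E(K, T) = 0x3C; 0x87 ⊕ 0x3C = 0xBB.
P2: T = 0xC5, S = E(K, T) = 0x3D; 0x6A ⊕ 0x3D = 0x57.
Blocks that differ from the original plaintext: P2.

P0 = 0x13, P1 = 0xBB, P2 = 0x57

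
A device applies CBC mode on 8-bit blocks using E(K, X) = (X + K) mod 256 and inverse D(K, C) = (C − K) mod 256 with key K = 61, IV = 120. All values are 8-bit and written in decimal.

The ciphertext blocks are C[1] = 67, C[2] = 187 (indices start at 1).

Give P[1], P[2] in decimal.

CBC decryption: P_i = D(K, C_i) ⊕ C_{i−1}, with C_{0} = IV.
P[1]: D(K, 67) = 6; 6 ⊕ 120 = 126.
P[2]: D(K, 187) = 126; 126 ⊕ 67 = 61.

P[1] = 126, P[2] = 61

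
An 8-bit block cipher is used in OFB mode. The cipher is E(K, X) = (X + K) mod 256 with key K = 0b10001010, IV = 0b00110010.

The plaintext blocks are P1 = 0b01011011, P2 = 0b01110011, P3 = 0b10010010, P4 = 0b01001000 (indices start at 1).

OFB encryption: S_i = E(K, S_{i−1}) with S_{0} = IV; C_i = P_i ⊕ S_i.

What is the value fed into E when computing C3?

C1: S = E(K, 0b00110010) = 0b10111100; 0b01011011 ⊕ 0b10111100 = 0b11100111.
C2: S = E(K, 0b10111100) = 0b01000110; 0b01110011 ⊕ 0b01000110 = 0b00110101.
C3: S = E(K, 0b01000110) = 0b11010000; 0b10010010 ⊕ 0b11010000 = 0b01000010.
So the input to E for block 3 is 0b01000110.

0b01000110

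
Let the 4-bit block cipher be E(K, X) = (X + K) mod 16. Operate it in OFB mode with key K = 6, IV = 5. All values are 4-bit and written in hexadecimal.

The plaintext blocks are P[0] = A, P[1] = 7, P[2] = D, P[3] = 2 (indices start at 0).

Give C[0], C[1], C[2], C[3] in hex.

OFB encryption: S_i = E(K, S_{i−1}) with S_{−1} = IV; C_i = P_i ⊕ S_i.
C[0]: S = E(K, 5) = B; A ⊕ B = 1.
C[1]: S = E(K, B) = 1; 7 ⊕ 1 = 6.
C[2]: S = E(K, 1) = 7; D ⊕ 7 = A.
C[3]: S = E(K, 7) = D; 2 ⊕ D = F.

C[0] = 1, C[1] = 6, C[2] = A, C[3] = F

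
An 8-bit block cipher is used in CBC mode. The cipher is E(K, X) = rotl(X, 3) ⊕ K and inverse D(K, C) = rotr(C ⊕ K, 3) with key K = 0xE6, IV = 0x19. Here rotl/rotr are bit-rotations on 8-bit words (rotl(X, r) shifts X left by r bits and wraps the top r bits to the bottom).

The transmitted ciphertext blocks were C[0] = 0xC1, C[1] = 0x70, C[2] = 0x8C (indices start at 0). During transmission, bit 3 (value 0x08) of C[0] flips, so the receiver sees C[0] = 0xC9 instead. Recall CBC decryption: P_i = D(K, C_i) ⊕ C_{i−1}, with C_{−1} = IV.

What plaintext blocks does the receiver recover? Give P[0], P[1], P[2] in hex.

P[0] = 0xFC, P[1] = 0x1B, P[2] = 0x3D

Only C[0] changed, to 0xC9. In CBC, a change in C_i garbles P_i and flips the same bit in P_{i+1}. Decrypting the received ciphertext:
P[0]: D(K, 0xC9) = 0xE5; 0xE5 ⊕ 0x19 = 0xFC.
P[1]: D(K, 0x70) = 0xD2; 0xD2 ⊕ 0xC9 = 0x1B.
P[2]: D(K, 0x8C) = 0x4D; 0x4D ⊕ 0x70 = 0x3D.
Blocks that differ from the original plaintext: P[0], P[1].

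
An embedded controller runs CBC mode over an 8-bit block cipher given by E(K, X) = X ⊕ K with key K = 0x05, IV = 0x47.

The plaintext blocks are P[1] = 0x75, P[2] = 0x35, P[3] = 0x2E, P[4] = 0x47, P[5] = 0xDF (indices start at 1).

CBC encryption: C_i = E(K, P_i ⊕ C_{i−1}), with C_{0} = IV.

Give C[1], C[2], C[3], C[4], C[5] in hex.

C[1] = 0x37, C[2] = 0x07, C[3] = 0x2C, C[4] = 0x6E, C[5] = 0xB4

C[1]: P[1] ⊕ 0x47 = 0x32; E(K, 0x32) = 0x37.
C[2]: P[2] ⊕ 0x37 = 0x02; E(K, 0x02) = 0x07.
C[3]: P[3] ⊕ 0x07 = 0x29; E(K, 0x29) = 0x2C.
C[4]: P[4] ⊕ 0x2C = 0x6B; E(K, 0x6B) = 0x6E.
C[5]: P[5] ⊕ 0x6E = 0xB1; E(K, 0xB1) = 0xB4.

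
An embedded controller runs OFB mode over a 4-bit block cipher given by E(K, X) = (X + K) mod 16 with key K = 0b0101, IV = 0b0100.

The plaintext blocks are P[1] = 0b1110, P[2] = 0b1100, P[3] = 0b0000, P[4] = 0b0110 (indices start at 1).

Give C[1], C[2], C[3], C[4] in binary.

OFB encryption: S_i = E(K, S_{i−1}) with S_{0} = IV; C_i = P_i ⊕ S_i.
C[1]: S = E(K, 0b0100) = 0b1001; 0b1110 ⊕ 0b1001 = 0b0111.
C[2]: S = E(K, 0b1001) = 0b1110; 0b1100 ⊕ 0b1110 = 0b0010.
C[3]: S = E(K, 0b1110) = 0b0011; 0b0000 ⊕ 0b0011 = 0b0011.
C[4]: S = E(K, 0b0011) = 0b1000; 0b0110 ⊕ 0b1000 = 0b1110.

C[1] = 0b0111, C[2] = 0b0010, C[3] = 0b0011, C[4] = 0b1110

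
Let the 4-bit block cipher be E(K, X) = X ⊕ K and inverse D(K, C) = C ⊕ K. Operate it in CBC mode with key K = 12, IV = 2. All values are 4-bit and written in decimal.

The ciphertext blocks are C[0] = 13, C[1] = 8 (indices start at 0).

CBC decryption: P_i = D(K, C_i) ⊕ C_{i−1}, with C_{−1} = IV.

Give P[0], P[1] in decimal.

P[0] = 3, P[1] = 9

P[0]: D(K, 13) = 1; 1 ⊕ 2 = 3.
P[1]: D(K, 8) = 4; 4 ⊕ 13 = 9.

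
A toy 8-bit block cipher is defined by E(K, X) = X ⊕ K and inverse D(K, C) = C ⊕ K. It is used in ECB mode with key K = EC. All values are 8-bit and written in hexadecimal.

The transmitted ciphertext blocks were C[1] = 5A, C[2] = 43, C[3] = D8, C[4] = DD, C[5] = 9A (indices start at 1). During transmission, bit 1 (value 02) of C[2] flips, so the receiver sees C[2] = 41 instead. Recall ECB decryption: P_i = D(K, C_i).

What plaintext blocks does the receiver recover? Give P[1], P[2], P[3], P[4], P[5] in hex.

Only C[2] changed, to 41. In ECB, a change in C_i affects only P_i. Decrypting the received ciphertext:
P[1]: D(K, 5A) = B6.
P[2]: D(K, 41) = AD.
P[3]: D(K, D8) = 34.
P[4]: D(K, DD) = 31.
P[5]: D(K, 9A) = 76.
Blocks that differ from the original plaintext: P[2].

P[1] = B6, P[2] = AD, P[3] = 34, P[4] = 31, P[5] = 76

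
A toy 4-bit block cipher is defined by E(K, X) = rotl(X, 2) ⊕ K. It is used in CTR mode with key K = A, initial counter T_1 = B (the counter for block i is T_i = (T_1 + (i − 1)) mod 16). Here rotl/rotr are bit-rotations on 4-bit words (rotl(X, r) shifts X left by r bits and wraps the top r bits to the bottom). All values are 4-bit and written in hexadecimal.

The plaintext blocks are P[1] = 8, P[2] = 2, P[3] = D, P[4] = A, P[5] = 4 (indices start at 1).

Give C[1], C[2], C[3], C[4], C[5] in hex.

C[1] = C, C[2] = B, C[3] = 0, C[4] = B, C[5] = 1

CTR encryption: S_i = E(K, T_i) where T_i is the counter for block i; C_i = P_i ⊕ S_i.
C[1]: T = B, S = E(K, T) = 4; 8 ⊕ 4 = C.
C[2]: T = C, S = E(K, T) = 9; 2 ⊕ 9 = B.
C[3]: T = D, S = E(K, T) = D; D ⊕ D = 0.
C[4]: T = E, S = E(K, T) = 1; A ⊕ 1 = B.
C[5]: T = F, S = E(K, T) = 5; 4 ⊕ 5 = 1.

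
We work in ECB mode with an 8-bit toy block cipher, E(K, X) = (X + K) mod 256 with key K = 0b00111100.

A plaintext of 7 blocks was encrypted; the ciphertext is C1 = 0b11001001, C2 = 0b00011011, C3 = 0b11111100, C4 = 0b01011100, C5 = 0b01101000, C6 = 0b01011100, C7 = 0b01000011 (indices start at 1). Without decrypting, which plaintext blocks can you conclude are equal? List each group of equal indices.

ECB encrypts each block independently with the same key, so equal ciphertext blocks imply equal plaintext blocks.
C4 = C6 = 0b01011100, so P4 = P6.

P4 = P6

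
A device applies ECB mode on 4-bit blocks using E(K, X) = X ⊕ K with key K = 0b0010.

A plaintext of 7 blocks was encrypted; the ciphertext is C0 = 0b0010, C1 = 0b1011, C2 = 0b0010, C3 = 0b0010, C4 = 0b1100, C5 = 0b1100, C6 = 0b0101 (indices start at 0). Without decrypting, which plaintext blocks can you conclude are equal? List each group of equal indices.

ECB encrypts each block independently with the same key, so equal ciphertext blocks imply equal plaintext blocks.
C0 = C2 = C3 = 0b0010, so P0 = P2 = P3.
C4 = C5 = 0b1100, so P4 = P5.

P0 = P2 = P3; P4 = P5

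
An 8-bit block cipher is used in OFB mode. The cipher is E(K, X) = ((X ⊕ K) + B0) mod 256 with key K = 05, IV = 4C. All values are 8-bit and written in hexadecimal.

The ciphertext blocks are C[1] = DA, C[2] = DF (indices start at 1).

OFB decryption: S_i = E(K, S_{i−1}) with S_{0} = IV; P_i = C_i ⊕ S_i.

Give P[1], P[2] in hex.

P[1] = 23, P[2] = 73

P[1]: S = E(K, 4C) = F9; DA ⊕ F9 = 23.
P[2]: S = E(K, F9) = AC; DF ⊕ AC = 73.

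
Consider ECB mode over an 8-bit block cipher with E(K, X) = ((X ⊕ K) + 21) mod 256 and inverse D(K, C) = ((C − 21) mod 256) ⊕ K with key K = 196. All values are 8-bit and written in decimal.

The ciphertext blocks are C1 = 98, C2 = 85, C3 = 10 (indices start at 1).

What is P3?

ECB decryption: P_i = D(K, C_i).
P3: D(K, 10) = 49.

P3 = 49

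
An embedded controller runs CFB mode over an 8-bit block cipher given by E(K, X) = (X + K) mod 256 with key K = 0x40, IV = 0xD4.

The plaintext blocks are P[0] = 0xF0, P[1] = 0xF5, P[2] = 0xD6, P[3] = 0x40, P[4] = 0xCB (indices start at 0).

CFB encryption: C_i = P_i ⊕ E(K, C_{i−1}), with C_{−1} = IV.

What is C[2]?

C[2] = 0xC7

C[0]: E(K, 0xD4) = 0x14; 0xF0 ⊕ 0x14 = 0xE4.
C[1]: E(K, 0xE4) = 0x24; 0xF5 ⊕ 0x24 = 0xD1.
C[2]: E(K, 0xD1) = 0x11; 0xD6 ⊕ 0x11 = 0xC7.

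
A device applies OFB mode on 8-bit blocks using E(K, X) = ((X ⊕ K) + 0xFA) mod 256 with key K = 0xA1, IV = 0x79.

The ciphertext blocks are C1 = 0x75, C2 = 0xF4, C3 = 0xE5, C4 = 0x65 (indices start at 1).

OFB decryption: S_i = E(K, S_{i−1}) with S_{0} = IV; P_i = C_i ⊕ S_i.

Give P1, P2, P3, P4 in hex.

P1: S = E(K, 0x79) = 0xD2; 0x75 ⊕ 0xD2 = 0xA7.
P2: S = E(K, 0xD2) = 0x6D; 0xF4 ⊕ 0x6D = 0x99.
P3: S = E(K, 0x6D) = 0xC6; 0xE5 ⊕ 0xC6 = 0x23.
P4: S = E(K, 0xC6) = 0x61; 0x65 ⊕ 0x61 = 0x04.

P1 = 0xA7, P2 = 0x99, P3 = 0x23, P4 = 0x04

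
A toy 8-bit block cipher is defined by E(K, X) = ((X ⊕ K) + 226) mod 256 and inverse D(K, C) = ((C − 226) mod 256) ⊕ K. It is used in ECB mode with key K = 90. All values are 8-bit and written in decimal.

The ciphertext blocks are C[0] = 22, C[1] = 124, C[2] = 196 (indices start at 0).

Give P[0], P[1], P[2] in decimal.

ECB decryption: P_i = D(K, C_i).
P[0]: D(K, 22) = 110.
P[1]: D(K, 124) = 192.
P[2]: D(K, 196) = 184.

P[0] = 110, P[1] = 192, P[2] = 184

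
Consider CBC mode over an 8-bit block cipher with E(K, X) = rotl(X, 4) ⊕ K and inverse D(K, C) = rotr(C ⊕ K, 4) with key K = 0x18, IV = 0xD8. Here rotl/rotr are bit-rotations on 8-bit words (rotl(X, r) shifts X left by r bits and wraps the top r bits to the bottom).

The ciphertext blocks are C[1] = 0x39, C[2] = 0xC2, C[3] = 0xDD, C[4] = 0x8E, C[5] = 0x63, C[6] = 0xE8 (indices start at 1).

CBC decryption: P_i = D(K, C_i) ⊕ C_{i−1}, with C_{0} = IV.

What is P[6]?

P[6]: D(K, 0xE8) = 0x0F; 0x0F ⊕ 0x63 = 0x6C.

P[6] = 0x6C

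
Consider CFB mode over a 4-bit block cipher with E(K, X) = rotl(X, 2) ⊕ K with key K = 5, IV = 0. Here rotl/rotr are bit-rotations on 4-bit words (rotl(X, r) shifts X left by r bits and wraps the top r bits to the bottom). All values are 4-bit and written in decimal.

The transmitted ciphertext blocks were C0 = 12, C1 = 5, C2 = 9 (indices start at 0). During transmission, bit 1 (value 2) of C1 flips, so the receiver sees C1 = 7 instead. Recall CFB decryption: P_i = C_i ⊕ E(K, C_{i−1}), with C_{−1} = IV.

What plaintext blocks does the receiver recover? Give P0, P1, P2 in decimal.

P0 = 9, P1 = 1, P2 = 1

Only C1 changed, to 7. In CFB, a change in C_i flips the same bit in P_i and garbles P_{i+1}. Decrypting the received ciphertext:
P0: E(K, 0) = 5; 12 ⊕ 5 = 9.
P1: E(K, 12) = 6; 7 ⊕ 6 = 1.
P2: E(K, 7) = 8; 9 ⊕ 8 = 1.
Blocks that differ from the original plaintext: P1, P2.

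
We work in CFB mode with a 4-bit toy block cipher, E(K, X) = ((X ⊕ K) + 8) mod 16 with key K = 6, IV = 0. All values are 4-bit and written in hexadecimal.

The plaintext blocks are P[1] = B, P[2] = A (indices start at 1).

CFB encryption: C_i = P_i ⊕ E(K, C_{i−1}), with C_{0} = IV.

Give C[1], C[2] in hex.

C[1] = 5, C[2] = 1

C[1]: E(K, 0) = E; B ⊕ E = 5.
C[2]: E(K, 5) = B; A ⊕ B = 1.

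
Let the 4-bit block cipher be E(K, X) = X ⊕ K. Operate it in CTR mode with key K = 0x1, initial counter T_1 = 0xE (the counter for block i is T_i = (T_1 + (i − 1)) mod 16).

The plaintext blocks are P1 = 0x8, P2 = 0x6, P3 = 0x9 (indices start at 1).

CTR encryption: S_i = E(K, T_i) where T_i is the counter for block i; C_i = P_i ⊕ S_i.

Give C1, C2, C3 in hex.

C1: T = 0xE, S = E(K, T) = 0xF; 0x8 ⊕ 0xF = 0x7.
C2: T = 0xF, S = E(K, T) = 0xE; 0x6 ⊕ 0xE = 0x8.
C3: T = 0x0, S = E(K, T) = 0x1; 0x9 ⊕ 0x1 = 0x8.

C1 = 0x7, C2 = 0x8, C3 = 0x8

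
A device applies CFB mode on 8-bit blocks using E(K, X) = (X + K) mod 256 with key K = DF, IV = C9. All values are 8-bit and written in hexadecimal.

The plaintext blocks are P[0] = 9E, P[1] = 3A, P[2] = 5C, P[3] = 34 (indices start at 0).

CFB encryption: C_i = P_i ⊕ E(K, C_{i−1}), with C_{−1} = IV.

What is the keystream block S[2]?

0E

C[0]: E(K, C9) = A8; 9E ⊕ A8 = 36.
C[1]: E(K, 36) = 15; 3A ⊕ 15 = 2F.
C[2]: E(K, 2F) = 0E; 5C ⊕ 0E = 52.
So S[2] = 0E.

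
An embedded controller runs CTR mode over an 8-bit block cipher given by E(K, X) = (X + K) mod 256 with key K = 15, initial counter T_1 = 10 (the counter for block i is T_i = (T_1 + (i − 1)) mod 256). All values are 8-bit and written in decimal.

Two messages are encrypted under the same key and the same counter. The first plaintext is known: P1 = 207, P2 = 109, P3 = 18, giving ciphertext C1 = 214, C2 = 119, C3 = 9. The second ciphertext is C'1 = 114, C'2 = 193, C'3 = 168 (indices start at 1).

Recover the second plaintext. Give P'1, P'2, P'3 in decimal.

P'1 = 107, P'2 = 219, P'3 = 179

In CTR with a reused counter, both messages share the same keystream S_i, so C_i ⊕ C'_i = P_i ⊕ P'_i and thus P'_i = P_i ⊕ C_i ⊕ C'_i.
P'1: 207 ⊕ 214 ⊕ 114 = 107.
P'2: 109 ⊕ 119 ⊕ 193 = 219.
P'3: 18 ⊕ 9 ⊕ 168 = 179.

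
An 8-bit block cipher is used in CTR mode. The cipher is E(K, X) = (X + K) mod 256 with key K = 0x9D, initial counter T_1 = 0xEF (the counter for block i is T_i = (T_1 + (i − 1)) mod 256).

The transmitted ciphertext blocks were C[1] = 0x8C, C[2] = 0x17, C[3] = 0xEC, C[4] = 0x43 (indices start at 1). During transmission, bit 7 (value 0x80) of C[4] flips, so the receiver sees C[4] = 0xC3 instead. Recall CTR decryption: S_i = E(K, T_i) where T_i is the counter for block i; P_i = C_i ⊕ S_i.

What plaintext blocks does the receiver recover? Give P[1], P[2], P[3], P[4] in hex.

Only C[4] changed, to 0xC3. In CTR, a change in C_i flips the same bit in P_i only; the keystream is unaffected. Decrypting the received ciphertext:
P[1]: T = 0xEF, S = E(K, T) = 0x8C; 0x8C ⊕ 0x8C = 0x00.
P[2]: T = 0xF0, S = E(K, T) = 0x8D; 0x17 ⊕ 0x8D = 0x9A.
P[3]: T = 0xF1, S = E(K, T) = 0x8E; 0xEC ⊕ 0x8E = 0x62.
P[4]: T = 0xF2, S = E(K, T) = 0x8F; 0xC3 ⊕ 0x8F = 0x4C.
Blocks that differ from the original plaintext: P[4].

P[1] = 0x00, P[2] = 0x9A, P[3] = 0x62, P[4] = 0x4C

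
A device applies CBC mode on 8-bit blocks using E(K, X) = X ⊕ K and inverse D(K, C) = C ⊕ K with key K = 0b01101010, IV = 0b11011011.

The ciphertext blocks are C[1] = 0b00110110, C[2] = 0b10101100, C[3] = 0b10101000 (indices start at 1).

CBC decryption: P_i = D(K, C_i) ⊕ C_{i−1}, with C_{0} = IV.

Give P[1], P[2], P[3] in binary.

P[1] = 0b10000111, P[2] = 0b11110000, P[3] = 0b01101110

P[1]: D(K, 0b00110110) = 0b01011100; 0b01011100 ⊕ 0b11011011 = 0b10000111.
P[2]: D(K, 0b10101100) = 0b11000110; 0b11000110 ⊕ 0b00110110 = 0b11110000.
P[3]: D(K, 0b10101000) = 0b11000010; 0b11000010 ⊕ 0b10101100 = 0b01101110.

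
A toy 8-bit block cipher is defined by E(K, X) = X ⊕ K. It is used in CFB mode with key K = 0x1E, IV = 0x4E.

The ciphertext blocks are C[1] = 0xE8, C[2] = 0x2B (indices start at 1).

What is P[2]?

P[2] = 0xDD

CFB decryption: P_i = C_i ⊕ E(K, C_{i−1}), with C_{0} = IV.
P[2]: E(K, 0xE8) = 0xF6; 0x2B ⊕ 0xF6 = 0xDD.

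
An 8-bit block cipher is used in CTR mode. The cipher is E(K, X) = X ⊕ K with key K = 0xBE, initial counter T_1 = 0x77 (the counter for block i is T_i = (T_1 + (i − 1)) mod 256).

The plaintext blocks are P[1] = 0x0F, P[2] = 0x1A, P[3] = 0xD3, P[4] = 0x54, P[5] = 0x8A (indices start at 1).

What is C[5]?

CTR encryption: S_i = E(K, T_i) where T_i is the counter for block i; C_i = P_i ⊕ S_i.
C[1]: T = 0x77, S = E(K, T) = 0xC9; 0x0F ⊕ 0xC9 = 0xC6.
C[2]: T = 0x78, S = E(K, T) = 0xC6; 0x1A ⊕ 0xC6 = 0xDC.
C[3]: T = 0x79, S = E(K, T) = 0xC7; 0xD3 ⊕ 0xC7 = 0x14.
C[4]: T = 0x7A, S = E(K, T) = 0xC4; 0x54 ⊕ 0xC4 = 0x90.
C[5]: T = 0x7B, S = E(K, T) = 0xC5; 0x8A ⊕ 0xC5 = 0x4F.

C[5] = 0x4F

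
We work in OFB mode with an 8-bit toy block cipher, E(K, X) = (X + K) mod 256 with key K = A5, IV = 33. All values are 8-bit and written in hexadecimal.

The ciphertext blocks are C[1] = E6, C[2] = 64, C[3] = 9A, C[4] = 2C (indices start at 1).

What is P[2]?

OFB decryption: S_i = E(K, S_{i−1}) with S_{0} = IV; P_i = C_i ⊕ S_i.
P[1]: S = E(K, 33) = D8; E6 ⊕ D8 = 3E.
P[2]: S = E(K, D8) = 7D; 64 ⊕ 7D = 19.

P[2] = 19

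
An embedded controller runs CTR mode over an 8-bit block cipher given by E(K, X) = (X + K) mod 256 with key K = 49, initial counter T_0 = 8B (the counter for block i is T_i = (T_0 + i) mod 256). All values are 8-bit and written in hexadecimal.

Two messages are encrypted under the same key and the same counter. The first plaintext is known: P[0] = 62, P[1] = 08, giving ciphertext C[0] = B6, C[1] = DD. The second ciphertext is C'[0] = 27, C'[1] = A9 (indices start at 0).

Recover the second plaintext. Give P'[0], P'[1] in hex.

P'[0] = F3, P'[1] = 7C

In CTR with a reused counter, both messages share the same keystream S_i, so C_i ⊕ C'_i = P_i ⊕ P'_i and thus P'_i = P_i ⊕ C_i ⊕ C'_i.
P'[0]: 62 ⊕ B6 ⊕ 27 = F3.
P'[1]: 08 ⊕ DD ⊕ A9 = 7C.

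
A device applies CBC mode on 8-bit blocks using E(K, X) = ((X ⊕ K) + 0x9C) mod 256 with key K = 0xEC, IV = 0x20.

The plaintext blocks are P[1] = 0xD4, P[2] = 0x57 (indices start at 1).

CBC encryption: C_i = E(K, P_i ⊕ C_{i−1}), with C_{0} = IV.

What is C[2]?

C[2] = 0xAB

C[1]: P[1] ⊕ 0x20 = 0xF4; E(K, 0xF4) = 0xB4.
C[2]: P[2] ⊕ 0xB4 = 0xE3; E(K, 0xE3) = 0xAB.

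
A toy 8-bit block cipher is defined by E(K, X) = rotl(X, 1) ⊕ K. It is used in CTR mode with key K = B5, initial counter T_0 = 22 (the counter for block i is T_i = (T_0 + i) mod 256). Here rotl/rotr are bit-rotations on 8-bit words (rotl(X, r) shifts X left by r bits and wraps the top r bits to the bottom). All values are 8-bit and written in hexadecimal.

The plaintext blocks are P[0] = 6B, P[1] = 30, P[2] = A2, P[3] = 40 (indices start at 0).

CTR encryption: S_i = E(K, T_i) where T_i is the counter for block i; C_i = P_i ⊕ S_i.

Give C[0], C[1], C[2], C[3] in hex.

C[0]: T = 22, S = E(K, T) = F1; 6B ⊕ F1 = 9A.
C[1]: T = 23, S = E(K, T) = F3; 30 ⊕ F3 = C3.
C[2]: T = 24, S = E(K, T) = FD; A2 ⊕ FD = 5F.
C[3]: T = 25, S = E(K, T) = FF; 40 ⊕ FF = BF.

C[0] = 9A, C[1] = C3, C[2] = 5F, C[3] = BF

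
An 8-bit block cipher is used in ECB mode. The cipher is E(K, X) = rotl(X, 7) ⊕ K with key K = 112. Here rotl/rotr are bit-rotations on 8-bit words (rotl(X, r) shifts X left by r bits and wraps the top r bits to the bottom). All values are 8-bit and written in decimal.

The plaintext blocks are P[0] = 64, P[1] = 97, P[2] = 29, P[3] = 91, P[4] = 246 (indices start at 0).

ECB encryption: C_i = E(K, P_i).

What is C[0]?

C[0] = 80

C[0]: E(K, 64) = 80.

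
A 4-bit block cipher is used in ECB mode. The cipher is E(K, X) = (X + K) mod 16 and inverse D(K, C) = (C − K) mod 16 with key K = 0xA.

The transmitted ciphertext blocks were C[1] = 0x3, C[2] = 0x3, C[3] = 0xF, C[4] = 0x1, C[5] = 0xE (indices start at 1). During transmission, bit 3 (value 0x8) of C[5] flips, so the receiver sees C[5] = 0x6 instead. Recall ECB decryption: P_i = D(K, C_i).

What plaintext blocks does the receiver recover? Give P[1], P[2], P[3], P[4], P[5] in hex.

P[1] = 0x9, P[2] = 0x9, P[3] = 0x5, P[4] = 0x7, P[5] = 0xC

Only C[5] changed, to 0x6. In ECB, a change in C_i affects only P_i. Decrypting the received ciphertext:
P[1]: D(K, 0x3) = 0x9.
P[2]: D(K, 0x3) = 0x9.
P[3]: D(K, 0xF) = 0x5.
P[4]: D(K, 0x1) = 0x7.
P[5]: D(K, 0x6) = 0xC.
Blocks that differ from the original plaintext: P[5].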